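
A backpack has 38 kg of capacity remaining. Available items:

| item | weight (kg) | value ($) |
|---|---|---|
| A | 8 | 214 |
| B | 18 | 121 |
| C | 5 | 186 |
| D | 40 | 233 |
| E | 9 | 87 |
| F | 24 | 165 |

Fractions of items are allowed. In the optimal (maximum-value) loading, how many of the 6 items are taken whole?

Greedy by value/weight ratio, highest first.
Order: C (186/5=37.20) > A (214/8=26.75) > E (87/9=9.67) > F (165/24=6.88) > B (121/18=6.72) > D (233/40=5.83)
Fill: take C (5 @ 186) → take A (8 @ 214) → take E (9 @ 87) → take 16/24 of F → 110.00; 38/38 used.
3 item(s) taken whole; one partial (take 16/24 of F).

3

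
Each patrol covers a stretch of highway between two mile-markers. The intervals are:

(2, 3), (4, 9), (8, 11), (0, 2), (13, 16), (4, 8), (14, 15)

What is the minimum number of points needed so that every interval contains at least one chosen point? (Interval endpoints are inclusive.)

3

Process intervals by earliest right end; each time one isn't hit yet, stab at its right endpoint.
Sorted: [0,2] [2,3] [4,8] [4,9] [8,11] [14,15] [13,16]
{[0,2],[2,3]} hit by 2; {[4,8],[4,9],[8,11]} hit by 8; {[14,15],[13,16]} hit by 15.
Points: 2, 8, 15 (3 total).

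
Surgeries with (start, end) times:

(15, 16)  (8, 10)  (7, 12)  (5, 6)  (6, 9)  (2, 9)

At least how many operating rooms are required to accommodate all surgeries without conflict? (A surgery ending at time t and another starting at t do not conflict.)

4

starts: [2, 5, 6, 7, 8, 15]
ends:   [6, 9, 9, 10, 12, 16]
s2→1 s5→2 e6→1 s6→2 s7→3 s8→4  — peak 4.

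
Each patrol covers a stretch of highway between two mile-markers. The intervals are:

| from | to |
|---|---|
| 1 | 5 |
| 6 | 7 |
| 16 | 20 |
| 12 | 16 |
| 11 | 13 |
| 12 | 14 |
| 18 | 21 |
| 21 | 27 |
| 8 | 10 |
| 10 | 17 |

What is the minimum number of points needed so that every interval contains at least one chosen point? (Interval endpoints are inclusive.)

6

Sort by right endpoint; whenever an interval is uncovered, place a point at its right end.
Sorted: [1,5] [6,7] [8,10] [11,13] [12,14] [12,16] [10,17] [16,20] [18,21] [21,27]
{[1,5]} hit by 5; {[6,7]} hit by 7; {[8,10]} hit by 10; {[11,13],[12,14],[12,16],[10,17]} hit by 13; {[16,20],[18,21]} hit by 20; {[21,27]} hit by 27.
Points: 5, 7, 10, 13, 20, 27 (6 total).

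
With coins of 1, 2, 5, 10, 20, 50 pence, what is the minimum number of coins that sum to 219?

8

219 − 4×50→19 − 1×10→9 − 1×5→4 − 2×2→0
Total coins = 4 + 1 + 1 + 2 = 8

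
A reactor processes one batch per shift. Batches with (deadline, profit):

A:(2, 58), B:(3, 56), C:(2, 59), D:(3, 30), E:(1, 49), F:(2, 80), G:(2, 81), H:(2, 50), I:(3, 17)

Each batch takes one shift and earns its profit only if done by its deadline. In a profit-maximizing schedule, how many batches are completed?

Sort by profit descending; place each in the latest free slot ≤ its deadline.
By profit: G(d2,81), F(d2,80), C(d2,59), A(d2,58), B(d3,56), H(d2,50), E(d1,49), D(d3,30), I(d3,17)
G→slot 2; F→slot 1; C skipped; A skipped; B→slot 3; H skipped; E skipped; D skipped; I skipped.
3 of 9 scheduled.

3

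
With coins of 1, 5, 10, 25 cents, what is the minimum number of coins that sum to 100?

100 − 4×25→0
Total coins = 4 = 4

4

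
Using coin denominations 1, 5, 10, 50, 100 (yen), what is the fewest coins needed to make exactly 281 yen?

7

Use the largest denomination that fits, subtract, and repeat.
281 − 2×100→81 − 1×50→31 − 3×10→1 − 1×1→0
Total coins = 2 + 1 + 3 + 1 = 7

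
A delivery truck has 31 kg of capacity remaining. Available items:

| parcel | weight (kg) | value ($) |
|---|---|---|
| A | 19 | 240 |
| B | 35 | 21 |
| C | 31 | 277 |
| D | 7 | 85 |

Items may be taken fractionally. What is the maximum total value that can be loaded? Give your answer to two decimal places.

369.68

Sort by value per unit weight and fill in that order.
Order: A (240/19=12.63) > D (85/7=12.14) > C (277/31=8.94) > B (21/35=0.60)
Fill: take A (19 @ 240) → take D (7 @ 85) → take 5/31 of C → 44.68; 31/31 used.
Total value = 369.68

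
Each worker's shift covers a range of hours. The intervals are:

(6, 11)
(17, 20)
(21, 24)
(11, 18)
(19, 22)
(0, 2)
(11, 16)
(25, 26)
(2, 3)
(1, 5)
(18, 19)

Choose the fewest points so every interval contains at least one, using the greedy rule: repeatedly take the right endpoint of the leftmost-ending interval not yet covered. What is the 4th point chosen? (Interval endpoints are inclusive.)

By right end: [0,2]  [2,3]  [1,5]  [6,11]  [11,16]  [11,18]  [18,19]  [17,20]  [19,22]  [21,24]  [25,26]
[0,2] uncovered → point at 2; [6,11] uncovered → point at 11; [18,19] uncovered → point at 19; [21,24] uncovered → point at 24; [25,26] uncovered → point at 26.
Points: 2, 11, 19, 24, 26 (5 total).

24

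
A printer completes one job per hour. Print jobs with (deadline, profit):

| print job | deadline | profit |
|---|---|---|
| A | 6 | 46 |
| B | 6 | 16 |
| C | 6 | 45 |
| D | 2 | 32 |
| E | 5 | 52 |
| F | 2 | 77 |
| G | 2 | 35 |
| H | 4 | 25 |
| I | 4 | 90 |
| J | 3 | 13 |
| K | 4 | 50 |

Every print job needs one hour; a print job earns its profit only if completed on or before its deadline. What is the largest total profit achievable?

Profit order: I=90 F=77 E=52 K=50 A=46 C=45 G=35 D=32 H=25 B=16 J=13
Assign: I→slot 4, F→slot 2, E→slot 5, K→slot 3, A→slot 6, C→slot 1, G skipped, D skipped, H skipped, B skipped, J skipped.
Slots: [1:C] [2:F] [3:K] [4:I] [5:E] [6:A]
Profit = 45 + 77 + 50 + 90 + 52 + 46 = 360

360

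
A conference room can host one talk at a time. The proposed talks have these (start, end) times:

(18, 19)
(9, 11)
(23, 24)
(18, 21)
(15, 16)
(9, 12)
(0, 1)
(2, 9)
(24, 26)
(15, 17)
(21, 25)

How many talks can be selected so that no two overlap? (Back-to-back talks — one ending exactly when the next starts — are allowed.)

Sort by end time and greedily take each interval whose start is ≥ the last chosen end.
By end time: (0,1), (2,9), (9,11), (9,12), (15,16), (15,17), (18,19), (18,21), (23,24), (21,25), (24,26).
Pick (0,1); next start ≥ 1 → (2,9); next start ≥ 9 → (9,11); next start ≥ 11 → (15,16); next start ≥ 16 → (18,19); next start ≥ 19 → (23,24); next start ≥ 24 → (24,26).
Selected 7 talks.

7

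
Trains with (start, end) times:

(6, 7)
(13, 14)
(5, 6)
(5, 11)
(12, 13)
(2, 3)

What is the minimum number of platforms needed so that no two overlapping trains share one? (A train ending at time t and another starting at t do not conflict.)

starts: [2, 5, 5, 6, 12, 13]
ends:   [3, 6, 7, 11, 13, 14]
s2→1 e3→0 s5→1 s5→2  — peak 2.

2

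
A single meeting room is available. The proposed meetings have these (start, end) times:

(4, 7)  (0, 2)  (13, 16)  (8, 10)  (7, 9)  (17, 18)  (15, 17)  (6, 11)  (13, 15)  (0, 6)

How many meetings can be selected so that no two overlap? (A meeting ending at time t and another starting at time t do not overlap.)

6

Order by finish time; keep every interval that doesn't clash with the previous kept one.
By end time: (0,2), (0,6), (4,7), (7,9), (8,10), (6,11), (13,15), (13,16), (15,17), (17,18).
Pick (0,2); next start ≥ 2 → (4,7); next start ≥ 7 → (7,9); next start ≥ 9 → (13,15); next start ≥ 15 → (15,17); next start ≥ 17 → (17,18).
Selected 6 meetings.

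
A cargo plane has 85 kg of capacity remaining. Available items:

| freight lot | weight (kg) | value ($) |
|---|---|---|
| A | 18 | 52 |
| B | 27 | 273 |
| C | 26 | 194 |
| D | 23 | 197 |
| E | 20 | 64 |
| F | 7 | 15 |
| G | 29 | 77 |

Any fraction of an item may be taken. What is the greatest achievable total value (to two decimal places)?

692.80

Ratios (sorted): B 10.11, D 8.57, C 7.46, E 3.20, A 2.89, G 2.66, F 2.14
take B (27 @ 273); take D (23 @ 197); take C (26 @ 194); take 9/20 of E → 28.80. Capacity used 85/85.
Total value = 692.80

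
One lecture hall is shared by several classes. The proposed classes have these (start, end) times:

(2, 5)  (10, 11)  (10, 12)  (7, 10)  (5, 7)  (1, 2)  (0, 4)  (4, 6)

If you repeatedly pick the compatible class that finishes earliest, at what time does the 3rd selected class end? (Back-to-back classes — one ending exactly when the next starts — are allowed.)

7

By end time: (1,2), (0,4), (2,5), (4,6), (5,7), (7,10), (10,11), (10,12).
Pick (1,2); next start ≥ 2 → (2,5); next start ≥ 5 → (5,7); next start ≥ 7 → (7,10); next start ≥ 10 → (10,11).
Selected: (1,2) (2,5) (5,7) (7,10) (10,11)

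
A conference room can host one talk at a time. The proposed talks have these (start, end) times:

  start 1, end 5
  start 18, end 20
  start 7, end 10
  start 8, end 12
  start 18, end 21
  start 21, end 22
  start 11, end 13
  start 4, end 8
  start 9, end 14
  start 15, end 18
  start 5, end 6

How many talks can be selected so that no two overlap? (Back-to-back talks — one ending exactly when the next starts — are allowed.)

Sort by end time and greedily take each interval whose start is ≥ the last chosen end.
By end time: (1,5), (5,6), (4,8), (7,10), (8,12), (11,13), (9,14), (15,18), (18,20), (18,21), (21,22).
Pick (1,5); next start ≥ 5 → (5,6); next start ≥ 6 → (7,10); next start ≥ 10 → (11,13); next start ≥ 13 → (15,18); next start ≥ 18 → (18,20); next start ≥ 20 → (21,22).
Selected 7 talks.

7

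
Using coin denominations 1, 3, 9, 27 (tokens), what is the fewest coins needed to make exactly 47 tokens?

Greedy: take as many of the largest coin as possible, then repeat with the remainder.
47 = 1×27 + 2×9 + 2×1
Total coins = 1 + 2 + 2 = 5

5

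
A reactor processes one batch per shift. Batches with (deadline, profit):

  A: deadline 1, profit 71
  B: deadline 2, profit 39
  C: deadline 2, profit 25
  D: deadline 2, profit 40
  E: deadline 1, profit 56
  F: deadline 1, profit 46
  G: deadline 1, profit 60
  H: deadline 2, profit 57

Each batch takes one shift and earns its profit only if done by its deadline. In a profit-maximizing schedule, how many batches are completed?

2

Take jobs in profit order; each goes to the latest open slot no later than its deadline.
By profit: A(d1,71), G(d1,60), H(d2,57), E(d1,56), F(d1,46), D(d2,40), B(d2,39), C(d2,25)
A→slot 1; G skipped; H→slot 2; E skipped; F skipped; D skipped; B skipped; C skipped.
2 of 8 scheduled.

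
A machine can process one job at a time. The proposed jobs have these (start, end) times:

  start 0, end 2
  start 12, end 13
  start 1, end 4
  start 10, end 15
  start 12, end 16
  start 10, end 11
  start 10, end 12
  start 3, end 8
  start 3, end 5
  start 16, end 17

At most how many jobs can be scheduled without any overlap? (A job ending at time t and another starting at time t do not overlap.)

5

Sorted by end: (0,2)  (1,4)  (3,5)  (3,8)  (10,11)  (10,12)  (12,13)  (10,15)  (12,16)  (16,17)
take (0,2); take (3,5); take (10,11); skip (10,12); take (12,13); take (16,17).
Selected 5 jobs.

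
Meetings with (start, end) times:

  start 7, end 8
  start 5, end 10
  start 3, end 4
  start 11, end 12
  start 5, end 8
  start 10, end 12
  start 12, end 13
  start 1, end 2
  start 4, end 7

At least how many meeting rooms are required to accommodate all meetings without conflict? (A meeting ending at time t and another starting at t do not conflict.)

3

The answer is the maximum number of intervals overlapping at any instant.
starts: [1, 3, 4, 5, 5, 7, 10, 11, 12]
ends:   [2, 4, 7, 8, 8, 10, 12, 12, 13]
s1→1 e2→0 s3→1 e4→0 s4→1 s5→2 s5→3  — peak 3.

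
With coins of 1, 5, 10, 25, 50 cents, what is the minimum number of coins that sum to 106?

4

106 − 2×50→6 − 1×5→1 − 1×1→0
Total coins = 2 + 1 + 1 = 4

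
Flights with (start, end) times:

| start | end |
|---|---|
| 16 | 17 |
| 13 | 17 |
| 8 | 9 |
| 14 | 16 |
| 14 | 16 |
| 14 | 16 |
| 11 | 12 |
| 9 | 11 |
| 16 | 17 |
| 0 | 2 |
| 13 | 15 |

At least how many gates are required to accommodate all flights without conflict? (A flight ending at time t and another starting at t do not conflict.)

5

starts: [0, 8, 9, 11, 13, 13, 14, 14, 14, 16, 16]
ends:   [2, 9, 11, 12, 15, 16, 16, 16, 17, 17, 17]
s0→1 e2→0 s8→1 e9→0 s9→1 e11→0 s11→1 e12→0 s13→1 s13→2 s14→3 s14→4 s14→5  — peak 5.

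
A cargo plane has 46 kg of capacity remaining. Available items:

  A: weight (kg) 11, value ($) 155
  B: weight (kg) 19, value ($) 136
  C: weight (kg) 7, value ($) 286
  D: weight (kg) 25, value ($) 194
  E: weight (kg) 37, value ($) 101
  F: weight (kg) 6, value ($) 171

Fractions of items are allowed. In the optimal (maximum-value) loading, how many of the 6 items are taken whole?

3

Greedy by value/weight ratio, highest first.
Ratios (sorted): C 40.86, F 28.50, A 14.09, D 7.76, B 7.16, E 2.73
take C (7 @ 286); take F (6 @ 171); take A (11 @ 155); take 22/25 of D → 170.72. Capacity used 46/46.
3 item(s) taken whole; one partial (take 22/25 of D).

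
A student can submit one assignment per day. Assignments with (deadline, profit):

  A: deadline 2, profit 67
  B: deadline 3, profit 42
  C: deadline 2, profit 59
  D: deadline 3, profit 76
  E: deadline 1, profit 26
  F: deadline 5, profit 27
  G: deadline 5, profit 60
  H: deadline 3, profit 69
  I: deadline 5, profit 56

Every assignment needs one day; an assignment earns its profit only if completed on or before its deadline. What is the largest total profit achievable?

328

Sort by profit descending; place each in the latest free slot ≤ its deadline.
Profit order: D=76 H=69 A=67 G=60 C=59 I=56 B=42 F=27 E=26
Assign: D→slot 3, H→slot 2, A→slot 1, G→slot 5, C skipped, I→slot 4, B skipped, F skipped, E skipped.
Slots: [1:A] [2:H] [3:D] [4:I] [5:G]
Profit = 67 + 69 + 76 + 56 + 60 = 328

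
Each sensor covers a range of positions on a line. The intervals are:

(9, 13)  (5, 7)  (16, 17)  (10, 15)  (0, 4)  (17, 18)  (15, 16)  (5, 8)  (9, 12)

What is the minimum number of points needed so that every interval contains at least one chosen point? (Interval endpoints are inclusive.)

Sort by right endpoint; whenever an interval is uncovered, place a point at its right end.
Sorted: [0,4] [5,7] [5,8] [9,12] [9,13] [10,15] [15,16] [16,17] [17,18]
{[0,4]} hit by 4; {[5,7],[5,8]} hit by 7; {[9,12],[9,13],[10,15]} hit by 12; {[15,16],[16,17]} hit by 16; {[17,18]} hit by 18.
Points: 4, 7, 12, 16, 18 (5 total).

5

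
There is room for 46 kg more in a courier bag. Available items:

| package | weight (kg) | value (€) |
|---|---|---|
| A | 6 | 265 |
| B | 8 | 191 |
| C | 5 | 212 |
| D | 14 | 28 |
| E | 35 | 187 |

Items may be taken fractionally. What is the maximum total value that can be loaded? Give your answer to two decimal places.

Sort by value per unit weight and fill in that order.
Ratios (sorted): A 44.17, C 42.40, B 23.88, E 5.34, D 2.00
take A (6 @ 265); take C (5 @ 212); take B (8 @ 191); take 27/35 of E → 144.26. Capacity used 46/46.
Total value = 812.26

812.26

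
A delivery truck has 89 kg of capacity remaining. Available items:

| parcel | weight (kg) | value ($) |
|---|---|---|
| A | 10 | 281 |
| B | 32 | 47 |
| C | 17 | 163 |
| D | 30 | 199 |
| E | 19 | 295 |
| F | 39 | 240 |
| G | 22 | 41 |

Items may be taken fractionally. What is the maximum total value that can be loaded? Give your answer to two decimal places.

1018.00

Greedy by value/weight ratio, highest first.
Order: A (281/10=28.10) > E (295/19=15.53) > C (163/17=9.59) > D (199/30=6.63) > F (240/39=6.15) > G (41/22=1.86) > B (47/32=1.47)
Fill: take A (10 @ 281) → take E (19 @ 295) → take C (17 @ 163) → take D (30 @ 199) → take 13/39 of F → 80.00; 89/89 used.
Total value = 1018.00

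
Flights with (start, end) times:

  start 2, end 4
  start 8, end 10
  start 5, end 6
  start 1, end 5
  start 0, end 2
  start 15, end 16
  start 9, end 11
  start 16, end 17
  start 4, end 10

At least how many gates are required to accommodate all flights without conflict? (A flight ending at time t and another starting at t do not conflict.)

The answer is the maximum number of intervals overlapping at any instant.
starts: [0, 1, 2, 4, 5, 8, 9, 15, 16]
ends:   [2, 4, 5, 6, 10, 10, 11, 16, 17]
s0→1 s1→2 e2→1 s2→2 e4→1 s4→2 e5→1 s5→2 e6→1 s8→2 s9→3  — peak 3.

3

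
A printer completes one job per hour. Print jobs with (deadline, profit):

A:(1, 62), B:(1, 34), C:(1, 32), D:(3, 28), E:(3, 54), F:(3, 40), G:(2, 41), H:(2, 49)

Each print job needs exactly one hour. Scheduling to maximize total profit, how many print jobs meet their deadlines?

Take jobs in profit order; each goes to the latest open slot no later than its deadline.
Profit order: A=62 E=54 H=49 G=41 F=40 B=34 C=32 D=28
Assign: A→slot 1, E→slot 3, H→slot 2, G skipped, F skipped, B skipped, C skipped, D skipped.
Slots: [1:A] [2:H] [3:E]
3 of 8 scheduled.

3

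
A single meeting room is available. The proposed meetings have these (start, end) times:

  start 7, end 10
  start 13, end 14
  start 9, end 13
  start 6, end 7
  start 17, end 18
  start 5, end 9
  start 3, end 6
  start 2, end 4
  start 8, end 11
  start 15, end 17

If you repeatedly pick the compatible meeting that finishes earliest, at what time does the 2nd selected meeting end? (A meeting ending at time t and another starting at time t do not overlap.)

Order by finish time; keep every interval that doesn't clash with the previous kept one.
By end time: (2,4), (3,6), (6,7), (5,9), (7,10), (8,11), (9,13), (13,14), (15,17), (17,18).
Pick (2,4); next start ≥ 4 → (6,7); next start ≥ 7 → (7,10); next start ≥ 10 → (13,14); next start ≥ 14 → (15,17); next start ≥ 17 → (17,18).
Selected: (2,4) (6,7) (7,10) (13,14) (15,17) (17,18)

7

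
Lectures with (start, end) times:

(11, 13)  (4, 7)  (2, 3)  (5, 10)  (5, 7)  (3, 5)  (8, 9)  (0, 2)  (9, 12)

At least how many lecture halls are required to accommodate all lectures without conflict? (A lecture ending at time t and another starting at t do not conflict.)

3

Count concurrent intervals with a sweep; the peak is the room count.
Events (time:±→running): 0:+→1 2:-→0 2:+→1 3:-→0 3:+→1 4:+→2 5:-→1 5:+→2 5:+→3 … peak 3.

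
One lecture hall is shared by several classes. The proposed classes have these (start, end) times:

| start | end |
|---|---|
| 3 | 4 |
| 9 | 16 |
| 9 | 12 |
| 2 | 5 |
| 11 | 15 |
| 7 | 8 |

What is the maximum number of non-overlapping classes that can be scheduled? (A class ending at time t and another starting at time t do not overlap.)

Sort by end time and greedily take each interval whose start is ≥ the last chosen end.
Sorted by end: (3,4)  (2,5)  (7,8)  (9,12)  (11,15)  (9,16)
take (3,4); take (7,8); take (9,12); skip (11,15).
Selected 3 classes.

3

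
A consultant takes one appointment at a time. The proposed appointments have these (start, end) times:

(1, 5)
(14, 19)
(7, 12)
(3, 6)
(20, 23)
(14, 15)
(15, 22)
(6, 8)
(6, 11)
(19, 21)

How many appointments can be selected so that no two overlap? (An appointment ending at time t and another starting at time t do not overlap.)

Greedy by earliest finish: after sorting by end time, pick each interval compatible with the last pick.
By end time: (1,5), (3,6), (6,8), (6,11), (7,12), (14,15), (14,19), (19,21), (15,22), (20,23).
Pick (1,5); next start ≥ 5 → (6,8); next start ≥ 8 → (14,15); next start ≥ 15 → (19,21).
Selected 4 appointments.

4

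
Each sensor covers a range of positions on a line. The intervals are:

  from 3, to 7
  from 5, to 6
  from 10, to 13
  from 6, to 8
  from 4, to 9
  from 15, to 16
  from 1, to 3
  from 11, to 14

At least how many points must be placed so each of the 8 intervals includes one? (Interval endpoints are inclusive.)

Sort by right endpoint; whenever an interval is uncovered, place a point at its right end.
Sorted: [1,3] [5,6] [3,7] [6,8] [4,9] [10,13] [11,14] [15,16]
{[1,3]} hit by 3; {[5,6],[3,7],[6,8],[4,9]} hit by 6; {[10,13],[11,14]} hit by 13; {[15,16]} hit by 16.
Points: 3, 6, 13, 16 (4 total).

4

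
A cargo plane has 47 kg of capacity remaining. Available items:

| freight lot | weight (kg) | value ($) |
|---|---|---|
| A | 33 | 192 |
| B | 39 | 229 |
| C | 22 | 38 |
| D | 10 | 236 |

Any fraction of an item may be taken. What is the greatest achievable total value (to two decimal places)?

453.26

Order: D (236/10=23.60) > B (229/39=5.87) > A (192/33=5.82) > C (38/22=1.73)
Fill: take D (10 @ 236) → take 37/39 of B → 217.26; 47/47 used.
Total value = 453.26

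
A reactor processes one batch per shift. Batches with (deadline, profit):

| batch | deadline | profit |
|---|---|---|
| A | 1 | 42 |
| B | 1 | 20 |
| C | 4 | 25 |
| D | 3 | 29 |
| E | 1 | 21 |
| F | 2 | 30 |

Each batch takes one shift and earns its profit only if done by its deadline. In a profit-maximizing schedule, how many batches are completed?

4

Profit order: A=42 F=30 D=29 C=25 E=21 B=20
Assign: A→slot 1, F→slot 2, D→slot 3, C→slot 4, E skipped, B skipped.
Slots: [1:A] [2:F] [3:D] [4:C]
4 of 6 scheduled.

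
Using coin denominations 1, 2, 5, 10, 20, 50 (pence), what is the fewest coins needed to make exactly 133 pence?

6

Greedy: take as many of the largest coin as possible, then repeat with the remainder.
133 − 2×50→33 − 1×20→13 − 1×10→3 − 1×2→1 − 1×1→0
Total coins = 2 + 1 + 1 + 1 + 1 = 6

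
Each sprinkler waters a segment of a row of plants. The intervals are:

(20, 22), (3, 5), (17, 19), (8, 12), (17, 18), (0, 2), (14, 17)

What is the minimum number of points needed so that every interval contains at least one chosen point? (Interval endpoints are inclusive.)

By right end: [0,2]  [3,5]  [8,12]  [14,17]  [17,18]  [17,19]  [20,22]
[0,2] uncovered → point at 2; [3,5] uncovered → point at 5; [8,12] uncovered → point at 12; [14,17] uncovered → point at 17; [20,22] uncovered → point at 22.
Points: 2, 5, 12, 17, 22 (5 total).

5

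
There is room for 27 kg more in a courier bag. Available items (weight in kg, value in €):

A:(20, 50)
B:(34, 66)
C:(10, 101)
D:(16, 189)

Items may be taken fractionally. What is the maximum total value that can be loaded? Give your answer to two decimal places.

292.50

Sort by value per unit weight and fill in that order.
Ratios (sorted): D 11.81, C 10.10, A 2.50, B 1.94
take D (16 @ 189); take C (10 @ 101); take 1/20 of A → 2.50. Capacity used 27/27.
Total value = 292.50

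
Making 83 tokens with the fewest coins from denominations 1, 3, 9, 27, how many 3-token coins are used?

0

83 − 3×27→2 − 2×1→0
Count of 3: 0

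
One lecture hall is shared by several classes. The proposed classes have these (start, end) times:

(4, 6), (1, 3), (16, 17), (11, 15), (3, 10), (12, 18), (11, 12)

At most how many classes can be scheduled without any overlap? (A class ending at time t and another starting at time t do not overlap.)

4

Greedy by earliest finish: after sorting by end time, pick each interval compatible with the last pick.
Sorted by end: (1,3)  (4,6)  (3,10)  (11,12)  (11,15)  (16,17)  (12,18)
take (1,3); take (4,6); take (11,12); take (16,17).
Selected 4 classes.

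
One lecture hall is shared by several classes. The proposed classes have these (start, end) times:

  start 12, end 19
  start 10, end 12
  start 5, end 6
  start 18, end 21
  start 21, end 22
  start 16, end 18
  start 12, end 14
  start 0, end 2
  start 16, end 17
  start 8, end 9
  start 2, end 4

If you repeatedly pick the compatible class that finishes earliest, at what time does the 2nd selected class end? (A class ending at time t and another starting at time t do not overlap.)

4

Order by finish time; keep every interval that doesn't clash with the previous kept one.
By end time: (0,2), (2,4), (5,6), (8,9), (10,12), (12,14), (16,17), (16,18), (12,19), (18,21), (21,22).
Pick (0,2); next start ≥ 2 → (2,4); next start ≥ 4 → (5,6); next start ≥ 6 → (8,9); next start ≥ 9 → (10,12); next start ≥ 12 → (12,14); next start ≥ 14 → (16,17); next start ≥ 17 → (18,21); next start ≥ 21 → (21,22).
Selected: (0,2) (2,4) (5,6) (8,9) (10,12) (12,14) (16,17) (18,21) (21,22)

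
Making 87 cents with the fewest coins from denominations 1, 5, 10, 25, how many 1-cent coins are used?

2

Greedy: take as many of the largest coin as possible, then repeat with the remainder.
87 − 3×25→12 − 1×10→2 − 2×1→0
Count of 1: 2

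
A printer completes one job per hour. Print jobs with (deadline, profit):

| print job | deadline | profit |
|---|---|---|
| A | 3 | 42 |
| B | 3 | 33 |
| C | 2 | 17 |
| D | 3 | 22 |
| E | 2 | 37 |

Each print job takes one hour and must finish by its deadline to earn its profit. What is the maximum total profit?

Sort by profit descending; place each in the latest free slot ≤ its deadline.
Profit order: A=42 E=37 B=33 D=22 C=17
Assign: A→slot 3, E→slot 2, B→slot 1, D skipped, C skipped.
Slots: [1:B] [2:E] [3:A]
Profit = 33 + 37 + 42 = 112

112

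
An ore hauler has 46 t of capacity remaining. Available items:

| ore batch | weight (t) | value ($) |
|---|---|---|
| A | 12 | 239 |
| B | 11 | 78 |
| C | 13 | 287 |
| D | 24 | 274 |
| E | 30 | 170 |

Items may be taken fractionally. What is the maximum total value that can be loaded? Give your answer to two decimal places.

765.75

Sort by value per unit weight and fill in that order.
Ratios (sorted): C 22.08, A 19.92, D 11.42, B 7.09, E 5.67
take C (13 @ 287); take A (12 @ 239); take 21/24 of D → 239.75. Capacity used 46/46.
Total value = 765.75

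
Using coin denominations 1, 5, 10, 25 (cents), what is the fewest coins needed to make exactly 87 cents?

6

Greedy: take as many of the largest coin as possible, then repeat with the remainder.
87 = 3×25 + 1×10 + 2×1
Total coins = 3 + 1 + 2 = 6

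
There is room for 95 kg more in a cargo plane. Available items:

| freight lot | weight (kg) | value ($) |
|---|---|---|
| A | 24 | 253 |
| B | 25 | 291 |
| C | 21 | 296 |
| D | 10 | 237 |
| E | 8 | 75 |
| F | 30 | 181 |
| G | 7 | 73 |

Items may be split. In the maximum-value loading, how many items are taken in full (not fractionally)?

6

Sort by value per unit weight and fill in that order.
Order: D (237/10=23.70) > C (296/21=14.10) > B (291/25=11.64) > A (253/24=10.54) > G (73/7=10.43) > E (75/8=9.38) > F (181/30=6.03)
Fill: take D (10 @ 237) → take C (21 @ 296) → take B (25 @ 291) → take A (24 @ 253) → take G (7 @ 73) → take E (8 @ 75); 95/95 used.
6 item(s) taken whole.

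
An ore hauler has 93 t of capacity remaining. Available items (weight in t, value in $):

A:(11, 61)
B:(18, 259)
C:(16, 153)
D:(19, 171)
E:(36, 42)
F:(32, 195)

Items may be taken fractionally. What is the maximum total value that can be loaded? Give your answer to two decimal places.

822.36

Greedy by value/weight ratio, highest first.
Order: B (259/18=14.39) > C (153/16=9.56) > D (171/19=9.00) > F (195/32=6.09) > A (61/11=5.55) > E (42/36=1.17)
Fill: take B (18 @ 259) → take C (16 @ 153) → take D (19 @ 171) → take F (32 @ 195) → take 8/11 of A → 44.36; 93/93 used.
Total value = 822.36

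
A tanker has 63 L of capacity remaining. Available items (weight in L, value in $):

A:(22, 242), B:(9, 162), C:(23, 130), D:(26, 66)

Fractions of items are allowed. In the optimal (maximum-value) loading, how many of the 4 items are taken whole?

3

Greedy by value/weight ratio, highest first.
Order: B (162/9=18.00) > A (242/22=11.00) > C (130/23=5.65) > D (66/26=2.54)
Fill: take B (9 @ 162) → take A (22 @ 242) → take C (23 @ 130) → take 9/26 of D → 22.85; 63/63 used.
3 item(s) taken whole; one partial (take 9/26 of D).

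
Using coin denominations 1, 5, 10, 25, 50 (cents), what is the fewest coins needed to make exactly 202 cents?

6

202 = 4×50 + 2×1
Total coins = 4 + 2 = 6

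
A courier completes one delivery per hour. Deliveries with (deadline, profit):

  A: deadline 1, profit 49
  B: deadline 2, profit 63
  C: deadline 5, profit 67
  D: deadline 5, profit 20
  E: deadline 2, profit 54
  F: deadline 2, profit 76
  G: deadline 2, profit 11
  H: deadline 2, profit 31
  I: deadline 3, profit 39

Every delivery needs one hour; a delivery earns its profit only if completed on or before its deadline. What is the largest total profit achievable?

265

Sort by profit descending; place each in the latest free slot ≤ its deadline.
By profit: F(d2,76), C(d5,67), B(d2,63), E(d2,54), A(d1,49), I(d3,39), H(d2,31), D(d5,20), G(d2,11)
F→slot 2; C→slot 5; B→slot 1; E skipped; A skipped; I→slot 3; H skipped; D→slot 4; G skipped.
Profit = 63 + 76 + 39 + 20 + 67 = 265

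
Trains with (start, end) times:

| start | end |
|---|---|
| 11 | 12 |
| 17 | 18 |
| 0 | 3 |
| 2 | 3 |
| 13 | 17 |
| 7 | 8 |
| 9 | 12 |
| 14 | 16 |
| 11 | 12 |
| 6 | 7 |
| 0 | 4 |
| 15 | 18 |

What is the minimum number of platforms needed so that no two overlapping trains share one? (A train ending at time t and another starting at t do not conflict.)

The answer is the maximum number of intervals overlapping at any instant.
starts: [0, 0, 2, 6, 7, 9, 11, 11, 13, 14, 15, 17]
ends:   [3, 3, 4, 7, 8, 12, 12, 12, 16, 17, 18, 18]
s0→1 s0→2 s2→3  — peak 3.

3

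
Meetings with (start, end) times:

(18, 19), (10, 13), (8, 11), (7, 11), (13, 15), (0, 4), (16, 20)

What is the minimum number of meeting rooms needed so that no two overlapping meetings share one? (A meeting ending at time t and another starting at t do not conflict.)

3

starts: [0, 7, 8, 10, 13, 16, 18]
ends:   [4, 11, 11, 13, 15, 19, 20]
s0→1 e4→0 s7→1 s8→2 s10→3  — peak 3.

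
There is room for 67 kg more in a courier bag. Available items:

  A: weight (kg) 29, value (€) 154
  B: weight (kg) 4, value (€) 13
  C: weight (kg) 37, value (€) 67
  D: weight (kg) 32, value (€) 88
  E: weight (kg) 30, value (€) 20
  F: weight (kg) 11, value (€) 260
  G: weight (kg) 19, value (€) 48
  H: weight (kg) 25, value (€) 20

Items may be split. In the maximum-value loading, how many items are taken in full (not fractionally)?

Greedy by value/weight ratio, highest first.
Ratios (sorted): F 23.64, A 5.31, B 3.25, D 2.75, G 2.53, C 1.81, H 0.80, E 0.67
take F (11 @ 260); take A (29 @ 154); take B (4 @ 13); take 23/32 of D → 63.25. Capacity used 67/67.
3 item(s) taken whole; one partial (take 23/32 of D).

3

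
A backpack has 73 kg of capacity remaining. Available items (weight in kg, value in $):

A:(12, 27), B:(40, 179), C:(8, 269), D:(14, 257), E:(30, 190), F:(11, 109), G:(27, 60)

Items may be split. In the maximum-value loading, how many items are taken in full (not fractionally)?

4

Greedy by value/weight ratio, highest first.
Order: C (269/8=33.62) > D (257/14=18.36) > F (109/11=9.91) > E (190/30=6.33) > B (179/40=4.47) > A (27/12=2.25) > G (60/27=2.22)
Fill: take C (8 @ 269) → take D (14 @ 257) → take F (11 @ 109) → take E (30 @ 190) → take 10/40 of B → 44.75; 73/73 used.
4 item(s) taken whole; one partial (take 10/40 of B).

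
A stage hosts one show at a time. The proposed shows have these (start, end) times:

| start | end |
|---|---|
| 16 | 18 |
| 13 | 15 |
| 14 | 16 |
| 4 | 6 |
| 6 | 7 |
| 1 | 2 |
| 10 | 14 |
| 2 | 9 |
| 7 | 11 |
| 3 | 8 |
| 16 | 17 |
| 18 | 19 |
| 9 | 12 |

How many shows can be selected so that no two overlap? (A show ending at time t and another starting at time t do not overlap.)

Order by finish time; keep every interval that doesn't clash with the previous kept one.
By end time: (1,2), (4,6), (6,7), (3,8), (2,9), (7,11), (9,12), (10,14), (13,15), (14,16), (16,17), (16,18), (18,19).
Pick (1,2); next start ≥ 2 → (4,6); next start ≥ 6 → (6,7); next start ≥ 7 → (7,11); next start ≥ 11 → (13,15); next start ≥ 15 → (16,17); next start ≥ 17 → (18,19).
Selected 7 shows.

7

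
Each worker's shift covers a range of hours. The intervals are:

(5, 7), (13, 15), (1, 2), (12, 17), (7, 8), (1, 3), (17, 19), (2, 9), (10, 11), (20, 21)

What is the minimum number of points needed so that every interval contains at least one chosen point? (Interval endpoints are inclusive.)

6

Sort by right endpoint; whenever an interval is uncovered, place a point at its right end.
Sorted: [1,2] [1,3] [5,7] [7,8] [2,9] [10,11] [13,15] [12,17] [17,19] [20,21]
{[1,2],[1,3]} hit by 2; {[5,7],[7,8],[2,9]} hit by 7; {[10,11]} hit by 11; {[13,15],[12,17]} hit by 15; {[17,19]} hit by 19; {[20,21]} hit by 21.
Points: 2, 7, 11, 15, 19, 21 (6 total).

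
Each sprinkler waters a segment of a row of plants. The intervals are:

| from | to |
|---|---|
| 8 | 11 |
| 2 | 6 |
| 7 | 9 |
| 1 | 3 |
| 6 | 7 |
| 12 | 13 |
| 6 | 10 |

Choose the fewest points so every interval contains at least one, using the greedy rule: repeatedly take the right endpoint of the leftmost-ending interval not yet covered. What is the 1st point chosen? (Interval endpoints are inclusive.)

3

Sorted: [1,3] [2,6] [6,7] [7,9] [6,10] [8,11] [12,13]
{[1,3],[2,6]} hit by 3; {[6,7],[7,9],[6,10]} hit by 7; {[8,11]} hit by 11; {[12,13]} hit by 13.
Points: 3, 7, 11, 13 (4 total).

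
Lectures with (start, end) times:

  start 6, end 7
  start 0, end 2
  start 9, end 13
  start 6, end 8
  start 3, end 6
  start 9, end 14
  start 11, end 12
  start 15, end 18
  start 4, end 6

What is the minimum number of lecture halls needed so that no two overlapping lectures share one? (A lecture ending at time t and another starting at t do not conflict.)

3

starts: [0, 3, 4, 6, 6, 9, 9, 11, 15]
ends:   [2, 6, 6, 7, 8, 12, 13, 14, 18]
s0→1 e2→0 s3→1 s4→2 e6→1 e6→0 s6→1 s6→2 e7→1 e8→0 s9→1 s9→2 s11→3  — peak 3.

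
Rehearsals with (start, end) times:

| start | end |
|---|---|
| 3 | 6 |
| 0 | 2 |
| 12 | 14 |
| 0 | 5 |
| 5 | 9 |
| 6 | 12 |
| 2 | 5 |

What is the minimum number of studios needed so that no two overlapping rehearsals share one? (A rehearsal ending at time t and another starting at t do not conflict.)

3

Count concurrent intervals with a sweep; the peak is the room count.
starts: [0, 0, 2, 3, 5, 6, 12]
ends:   [2, 5, 5, 6, 9, 12, 14]
s0→1 s0→2 e2→1 s2→2 s3→3  — peak 3.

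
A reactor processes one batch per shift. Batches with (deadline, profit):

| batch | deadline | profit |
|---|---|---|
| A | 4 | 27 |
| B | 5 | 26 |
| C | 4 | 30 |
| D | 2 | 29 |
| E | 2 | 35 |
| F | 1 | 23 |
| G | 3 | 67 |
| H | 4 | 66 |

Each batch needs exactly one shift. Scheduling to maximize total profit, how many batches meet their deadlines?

Take jobs in profit order; each goes to the latest open slot no later than its deadline.
Profit order: G=67 H=66 E=35 C=30 D=29 A=27 B=26 F=23
Assign: G→slot 3, H→slot 4, E→slot 2, C→slot 1, D skipped, A skipped, B→slot 5, F skipped.
Slots: [1:C] [2:E] [3:G] [4:H] [5:B]
5 of 8 scheduled.

5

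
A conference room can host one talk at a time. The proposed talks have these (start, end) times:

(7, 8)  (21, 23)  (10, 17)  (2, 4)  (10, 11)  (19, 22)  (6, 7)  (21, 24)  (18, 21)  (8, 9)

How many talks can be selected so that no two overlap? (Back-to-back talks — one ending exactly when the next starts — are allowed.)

Greedy by earliest finish: after sorting by end time, pick each interval compatible with the last pick.
By end time: (2,4), (6,7), (7,8), (8,9), (10,11), (10,17), (18,21), (19,22), (21,23), (21,24).
Pick (2,4); next start ≥ 4 → (6,7); next start ≥ 7 → (7,8); next start ≥ 8 → (8,9); next start ≥ 9 → (10,11); next start ≥ 11 → (18,21); next start ≥ 21 → (21,23).
Selected 7 talks.

7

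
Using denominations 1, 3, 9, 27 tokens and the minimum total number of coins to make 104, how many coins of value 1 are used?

2

104 = 3×27 + 2×9 + 1×3 + 2×1
Count of 1: 2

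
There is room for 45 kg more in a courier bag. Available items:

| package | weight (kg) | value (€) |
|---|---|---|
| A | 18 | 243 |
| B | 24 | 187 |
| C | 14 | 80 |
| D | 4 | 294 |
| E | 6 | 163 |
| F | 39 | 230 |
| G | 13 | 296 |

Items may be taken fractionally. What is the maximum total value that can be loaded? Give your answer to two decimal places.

Order: D (294/4=73.50) > E (163/6=27.17) > G (296/13=22.77) > A (243/18=13.50) > B (187/24=7.79) > F (230/39=5.90) > C (80/14=5.71)
Fill: take D (4 @ 294) → take E (6 @ 163) → take G (13 @ 296) → take A (18 @ 243) → take 4/24 of B → 31.17; 45/45 used.
Total value = 1027.17

1027.17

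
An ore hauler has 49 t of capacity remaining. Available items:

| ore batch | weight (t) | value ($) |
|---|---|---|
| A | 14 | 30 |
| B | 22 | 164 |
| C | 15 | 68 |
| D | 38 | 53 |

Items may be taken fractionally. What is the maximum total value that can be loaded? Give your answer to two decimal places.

257.71

Greedy by value/weight ratio, highest first.
Ratios (sorted): B 7.45, C 4.53, A 2.14, D 1.39
take B (22 @ 164); take C (15 @ 68); take 12/14 of A → 25.71. Capacity used 49/49.
Total value = 257.71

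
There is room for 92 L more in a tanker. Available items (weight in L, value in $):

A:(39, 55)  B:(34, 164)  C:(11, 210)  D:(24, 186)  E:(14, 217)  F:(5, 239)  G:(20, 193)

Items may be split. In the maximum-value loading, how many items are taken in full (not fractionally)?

Greedy by value/weight ratio, highest first.
Order: F (239/5=47.80) > C (210/11=19.09) > E (217/14=15.50) > G (193/20=9.65) > D (186/24=7.75) > B (164/34=4.82) > A (55/39=1.41)
Fill: take F (5 @ 239) → take C (11 @ 210) → take E (14 @ 217) → take G (20 @ 193) → take D (24 @ 186) → take 18/34 of B → 86.82; 92/92 used.
5 item(s) taken whole; one partial (take 18/34 of B).

5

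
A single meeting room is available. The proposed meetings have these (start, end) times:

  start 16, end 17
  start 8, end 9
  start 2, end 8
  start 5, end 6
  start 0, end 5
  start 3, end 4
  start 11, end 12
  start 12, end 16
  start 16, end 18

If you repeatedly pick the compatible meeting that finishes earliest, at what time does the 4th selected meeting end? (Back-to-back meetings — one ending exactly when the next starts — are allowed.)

12

By end time: (3,4), (0,5), (5,6), (2,8), (8,9), (11,12), (12,16), (16,17), (16,18).
Pick (3,4); next start ≥ 4 → (5,6); next start ≥ 6 → (8,9); next start ≥ 9 → (11,12); next start ≥ 12 → (12,16); next start ≥ 16 → (16,17).
Selected: (3,4) (5,6) (8,9) (11,12) (12,16) (16,17)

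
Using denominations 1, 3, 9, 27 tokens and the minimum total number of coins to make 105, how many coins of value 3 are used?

105 = 3×27 + 2×9 + 2×3
Count of 3: 2

2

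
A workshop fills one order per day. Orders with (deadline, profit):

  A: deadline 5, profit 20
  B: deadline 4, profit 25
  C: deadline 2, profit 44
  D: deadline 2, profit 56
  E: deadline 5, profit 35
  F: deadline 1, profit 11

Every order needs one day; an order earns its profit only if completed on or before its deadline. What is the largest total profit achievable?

Take jobs in profit order; each goes to the latest open slot no later than its deadline.
By profit: D(d2,56), C(d2,44), E(d5,35), B(d4,25), A(d5,20), F(d1,11)
D→slot 2; C→slot 1; E→slot 5; B→slot 4; A→slot 3; F skipped.
Profit = 44 + 56 + 20 + 25 + 35 = 180

180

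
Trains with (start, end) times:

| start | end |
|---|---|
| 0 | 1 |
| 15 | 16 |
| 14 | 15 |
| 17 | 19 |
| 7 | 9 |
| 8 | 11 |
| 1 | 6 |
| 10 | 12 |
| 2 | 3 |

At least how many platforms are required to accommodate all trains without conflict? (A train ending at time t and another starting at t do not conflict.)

Count concurrent intervals with a sweep; the peak is the room count.
Events (time:±→running): 0:+→1 1:-→0 1:+→1 2:+→2 … peak 2.

2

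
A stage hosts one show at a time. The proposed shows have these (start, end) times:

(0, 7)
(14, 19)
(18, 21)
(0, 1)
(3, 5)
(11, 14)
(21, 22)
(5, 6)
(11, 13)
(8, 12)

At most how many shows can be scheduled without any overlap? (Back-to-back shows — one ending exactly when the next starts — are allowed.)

6

By end time: (0,1), (3,5), (5,6), (0,7), (8,12), (11,13), (11,14), (14,19), (18,21), (21,22).
Pick (0,1); next start ≥ 1 → (3,5); next start ≥ 5 → (5,6); next start ≥ 6 → (8,12); next start ≥ 12 → (14,19); next start ≥ 19 → (21,22).
Selected 6 shows.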